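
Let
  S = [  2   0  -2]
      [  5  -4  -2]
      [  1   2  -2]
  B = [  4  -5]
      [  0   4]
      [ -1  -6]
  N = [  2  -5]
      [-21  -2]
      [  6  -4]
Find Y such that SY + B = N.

SY = N − B = [[-2, 0], [-21, -6], [7, 2]].
S is on the left of Y, so left-multiply by S⁻¹: Y = S⁻¹(N − B).
det S = -4, so S⁻¹ = [[-3, 1, 2], [-2, 1/2, 3/2], [-7/2, 1, 2]].
Y = S⁻¹(N − B) = [[-1, -2], [4, 0], [0, -2]].

Y = [[-1, -2], [4, 0], [0, -2]]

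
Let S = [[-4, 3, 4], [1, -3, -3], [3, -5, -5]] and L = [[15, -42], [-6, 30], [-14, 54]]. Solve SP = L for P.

P = [[-3, 3], [1, -6], [0, -3]]

S is on the left of P, so left-multiply by S⁻¹: P = S⁻¹L.
det S = 4; the adjugate gives S⁻¹ = [[0, -5/4, 3/4], [-1, 2, -2], [1, -11/4, 9/4]].
P = S⁻¹L = [[0, -5/4, 3/4], [-1, 2, -2], [1, -11/4, 9/4]] · [[15, -42], [-6, 30], [-14, 54]] = [[-3, 3], [1, -6], [0, -3]].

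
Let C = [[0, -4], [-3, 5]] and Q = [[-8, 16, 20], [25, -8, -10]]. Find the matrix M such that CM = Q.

M = [[-5, -4, -5], [2, -4, -5]]

Since C multiplies M on the left, M = C⁻¹Q.
det C = -12, so C⁻¹ = [[-5/12, -1/3], [-1/4, 0]].
M = C⁻¹Q = [[-5/12, -1/3], [-1/4, 0]] · [[-8, 16, 20], [25, -8, -10]] = [[-5, -4, -5], [2, -4, -5]].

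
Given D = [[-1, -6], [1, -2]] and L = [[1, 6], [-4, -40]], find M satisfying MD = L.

M = [[-1, 0], [6, 2]]

Right-multiplying both sides by D⁻¹ gives M = LD⁻¹.
det D = 8; the adjugate gives D⁻¹ = [[-1/4, 3/4], [-1/8, -1/8]].
M = LD⁻¹ = [[1, 6], [-4, -40]] · [[-1/4, 3/4], [-1/8, -1/8]] = [[-1, 0], [6, 2]].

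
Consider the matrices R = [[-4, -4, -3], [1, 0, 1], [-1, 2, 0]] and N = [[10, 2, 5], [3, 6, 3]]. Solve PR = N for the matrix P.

Right-multiplying both sides by R⁻¹ gives P = NR⁻¹.
R has determinant 6; R⁻¹ = [[-1/3, -1, -2/3], [-1/6, -1/2, 1/6], [1/3, 2, 2/3]].
P = NR⁻¹ = [[10, 2, 5], [3, 6, 3]] · [[-1/3, -1, -2/3], [-1/6, -1/2, 1/6], [1/3, 2, 2/3]] = [[-2, -1, -3], [-1, 0, 1]].

P = [[-2, -1, -3], [-1, 0, 1]]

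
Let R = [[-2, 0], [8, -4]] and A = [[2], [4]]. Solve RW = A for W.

Left-multiplying both sides by R⁻¹ gives W = R⁻¹A.
R has determinant 8; R⁻¹ = [[-1/2, 0], [-1, -1/4]].
W = R⁻¹A = [[-1/2, 0], [-1, -1/4]] · [[2], [4]] = [[-1], [-3]].

W = [[-1], [-3]]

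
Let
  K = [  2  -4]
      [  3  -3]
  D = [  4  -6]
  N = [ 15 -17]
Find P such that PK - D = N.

PK = N + D = [[19, -23]].
Right-multiplying both sides by K⁻¹ gives P = (N + D)K⁻¹.
K has determinant 6; K⁻¹ = [[-1/2, 2/3], [-1/2, 1/3]].
P = (N + D)K⁻¹ = [[2, 5]].

P = [[2, 5]]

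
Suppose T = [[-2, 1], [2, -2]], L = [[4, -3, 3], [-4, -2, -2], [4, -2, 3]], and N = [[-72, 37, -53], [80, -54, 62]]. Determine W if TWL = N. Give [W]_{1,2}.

-2

Left-multiply by T⁻¹ and right-multiply by L⁻¹: W = T⁻¹NL⁻¹.
det T = 2, so T⁻¹ = [[-1, -1/2], [-1, -1]].
L has determinant -4; L⁻¹ = [[5/2, -3/4, -3], [-1, 0, 1], [-4, 1, 5]].
T⁻¹N = [[32, -10, 22], [-8, 17, -9]].
W = (T⁻¹N)L⁻¹ = [[2, -2, 4], [-1, -3, -4]].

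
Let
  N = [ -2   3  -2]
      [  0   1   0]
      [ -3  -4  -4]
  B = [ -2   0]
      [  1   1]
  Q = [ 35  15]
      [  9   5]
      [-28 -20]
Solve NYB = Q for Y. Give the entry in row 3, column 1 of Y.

Y = N⁻¹QB⁻¹ (apply N⁻¹ on the left and B⁻¹ on the right).
det N = 2, so N⁻¹ = [[-2, 10, 1], [0, 1, 0], [3/2, -17/2, -1]].
B has determinant -2; B⁻¹ = [[-1/2, 0], [1/2, 1]].
N⁻¹Q = [[-8, 0], [9, 5], [4, 0]].
Y = (N⁻¹Q)B⁻¹ = [[4, 0], [-2, 5], [-2, 0]].

-2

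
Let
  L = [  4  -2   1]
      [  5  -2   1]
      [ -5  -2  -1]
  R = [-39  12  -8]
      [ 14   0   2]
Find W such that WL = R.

Right-multiplying both sides by L⁻¹ gives W = RL⁻¹.
L has determinant -4; L⁻¹ = [[-1, 1, 0], [0, -1/4, -1/4], [5, -9/2, -1/2]].
W = RL⁻¹ = [[-39, 12, -8], [14, 0, 2]] · [[-1, 1, 0], [0, -1/4, -1/4], [5, -9/2, -1/2]] = [[-1, -6, 1], [-4, 5, -1]].

W = [[-1, -6, 1], [-4, 5, -1]]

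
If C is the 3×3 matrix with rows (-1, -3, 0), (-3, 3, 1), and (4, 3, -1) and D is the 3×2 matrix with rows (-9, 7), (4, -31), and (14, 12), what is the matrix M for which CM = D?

M = [[0, 5], [3, -4], [-5, -4]]

Since C multiplies M on the left, M = C⁻¹D.
C has determinant 3; C⁻¹ = [[-2, -1, -1], [1/3, 1/3, 1/3], [-7, -3, -4]].
M = C⁻¹D = [[-2, -1, -1], [1/3, 1/3, 1/3], [-7, -3, -4]] · [[-9, 7], [4, -31], [14, 12]] = [[0, 5], [3, -4], [-5, -4]].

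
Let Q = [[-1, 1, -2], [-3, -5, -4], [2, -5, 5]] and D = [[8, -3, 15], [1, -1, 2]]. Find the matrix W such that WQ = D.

Since Q sits to the right of W, W = DQ⁻¹.
det Q = 2, so Q⁻¹ = [[-45/2, 5/2, -7], [7/2, -1/2, 1], [25/2, -3/2, 4]].
W = DQ⁻¹ = [[8, -3, 15], [1, -1, 2]] · [[-45/2, 5/2, -7], [7/2, -1/2, 1], [25/2, -3/2, 4]] = [[-3, -1, 1], [-1, 0, 0]].

W = [[-3, -1, 1], [-1, 0, 0]]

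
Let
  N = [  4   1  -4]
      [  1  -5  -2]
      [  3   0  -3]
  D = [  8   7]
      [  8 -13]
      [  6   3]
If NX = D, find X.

Left-multiplying both sides by N⁻¹ gives X = N⁻¹D.
det N = -3, so N⁻¹ = [[-5, -1, 22/3], [1, 0, -4/3], [-5, -1, 7]].
X = N⁻¹D = [[-5, -1, 22/3], [1, 0, -4/3], [-5, -1, 7]] · [[8, 7], [8, -13], [6, 3]] = [[-4, 0], [0, 3], [-6, -1]].

X = [[-4, 0], [0, 3], [-6, -1]]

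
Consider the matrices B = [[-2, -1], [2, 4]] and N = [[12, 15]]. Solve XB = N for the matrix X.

X = [[-3, 3]]

Right-multiplying both sides by B⁻¹ gives X = NB⁻¹.
B has determinant -6; B⁻¹ = [[-2/3, -1/6], [1/3, 1/3]].
X = NB⁻¹ = [[12, 15]] · [[-2/3, -1/6], [1/3, 1/3]] = [[-3, 3]].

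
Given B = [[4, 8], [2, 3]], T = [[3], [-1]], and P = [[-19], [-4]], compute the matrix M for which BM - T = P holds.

M = [[2], [-3]]

BM = P + T = [[-16], [-5]].
B is on the left of M, so left-multiply by B⁻¹: M = B⁻¹(P + T).
B has determinant -4; B⁻¹ = [[-3/4, 2], [1/2, -1]].
M = B⁻¹(P + T) = [[2], [-3]].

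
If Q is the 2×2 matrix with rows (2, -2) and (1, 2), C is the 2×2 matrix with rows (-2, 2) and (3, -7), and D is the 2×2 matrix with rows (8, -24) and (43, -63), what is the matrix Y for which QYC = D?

Y = [[-4, 3], [-5, 1]]

Isolating Y: multiply by Q⁻¹ from the left and C⁻¹ from the right, so Y = Q⁻¹DC⁻¹.
det Q = 6; the adjugate gives Q⁻¹ = [[1/3, 1/3], [-1/6, 1/3]].
det C = 8; the adjugate gives C⁻¹ = [[-7/8, -1/4], [-3/8, -1/4]].
Q⁻¹D = [[17, -29], [13, -17]].
Y = (Q⁻¹D)C⁻¹ = [[-4, 3], [-5, 1]].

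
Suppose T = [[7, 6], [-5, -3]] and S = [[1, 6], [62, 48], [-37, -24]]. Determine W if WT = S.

W = [[3, 4], [6, -4], [-1, 6]]

Since T sits to the right of W, W = ST⁻¹.
det T = 9, so T⁻¹ = [[-1/3, -2/3], [5/9, 7/9]].
W = ST⁻¹ = [[1, 6], [62, 48], [-37, -24]] · [[-1/3, -2/3], [5/9, 7/9]] = [[3, 4], [6, -4], [-1, 6]].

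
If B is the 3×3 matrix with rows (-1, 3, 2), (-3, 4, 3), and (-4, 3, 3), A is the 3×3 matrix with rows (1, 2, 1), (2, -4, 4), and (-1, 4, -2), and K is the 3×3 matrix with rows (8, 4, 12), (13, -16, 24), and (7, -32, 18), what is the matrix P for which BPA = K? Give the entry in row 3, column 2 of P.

P = B⁻¹KA⁻¹ (apply B⁻¹ on the left and A⁻¹ on the right).
B has determinant 2; B⁻¹ = [[3/2, -3/2, 1/2], [-3/2, 5/2, -3/2], [7/2, -9/2, 5/2]].
A has determinant -4; A⁻¹ = [[2, -2, -3], [0, 1/4, 1/2], [-1, 3/2, 2]].
B⁻¹K = [[-4, 14, -9], [10, 2, 15], [-13, 6, -21]].
P = (B⁻¹K)A⁻¹ = [[1, -2, 1], [5, 3, 1], [-5, -4, 0]].

-4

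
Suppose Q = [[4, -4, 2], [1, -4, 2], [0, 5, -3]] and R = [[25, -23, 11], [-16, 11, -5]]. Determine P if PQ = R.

P = [[6, 1, 1], [-4, 0, -1]]

Q is on the right of P, so right-multiply by Q⁻¹: P = RQ⁻¹.
det Q = 6, so Q⁻¹ = [[1/3, -1/3, 0], [1/2, -2, -1], [5/6, -10/3, -2]].
P = RQ⁻¹ = [[25, -23, 11], [-16, 11, -5]] · [[1/3, -1/3, 0], [1/2, -2, -1], [5/6, -10/3, -2]] = [[6, 1, 1], [-4, 0, -1]].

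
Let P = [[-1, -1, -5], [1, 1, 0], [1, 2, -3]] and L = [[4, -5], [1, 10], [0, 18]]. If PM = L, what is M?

M = [[5, 5], [-4, 5], [-1, -1]]

Left-multiplying both sides by P⁻¹ gives M = P⁻¹L.
P has determinant -5; P⁻¹ = [[3/5, 13/5, -1], [-3/5, -8/5, 1], [-1/5, -1/5, 0]].
M = P⁻¹L = [[3/5, 13/5, -1], [-3/5, -8/5, 1], [-1/5, -1/5, 0]] · [[4, -5], [1, 10], [0, 18]] = [[5, 5], [-4, 5], [-1, -1]].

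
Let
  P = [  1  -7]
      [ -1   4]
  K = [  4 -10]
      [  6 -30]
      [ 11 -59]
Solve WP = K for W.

W = [[-2, -6], [2, -4], [5, -6]]

Since P sits to the right of W, W = KP⁻¹.
det P = -3, so P⁻¹ = [[-4/3, -7/3], [-1/3, -1/3]].
W = KP⁻¹ = [[4, -10], [6, -30], [11, -59]] · [[-4/3, -7/3], [-1/3, -1/3]] = [[-2, -6], [2, -4], [5, -6]].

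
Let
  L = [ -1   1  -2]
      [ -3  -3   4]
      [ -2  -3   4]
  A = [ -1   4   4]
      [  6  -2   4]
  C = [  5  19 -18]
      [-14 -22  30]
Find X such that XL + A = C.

XL = C − A = [[6, 15, -22], [-20, -20, 26]].
Right-multiplying both sides by L⁻¹ gives X = (C − A)L⁻¹.
det L = -2; the adjugate gives L⁻¹ = [[0, -1, 1], [-2, 4, -5], [-3/2, 5/2, -3]].
X = (C − A)L⁻¹ = [[3, -1, -3], [1, 5, 2]].

X = [[3, -1, -3], [1, 5, 2]]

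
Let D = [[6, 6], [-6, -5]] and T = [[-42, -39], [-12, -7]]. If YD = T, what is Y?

D is on the right of Y, so right-multiply by D⁻¹: Y = TD⁻¹.
det D = 6; the adjugate gives D⁻¹ = [[-5/6, -1], [1, 1]].
Y = TD⁻¹ = [[-42, -39], [-12, -7]] · [[-5/6, -1], [1, 1]] = [[-4, 3], [3, 5]].

Y = [[-4, 3], [3, 5]]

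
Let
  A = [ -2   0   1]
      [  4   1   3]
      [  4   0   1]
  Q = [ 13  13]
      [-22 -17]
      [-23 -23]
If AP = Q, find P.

Since A multiplies P on the left, P = A⁻¹Q.
det A = -6; the adjugate gives A⁻¹ = [[-1/6, 0, 1/6], [-4/3, 1, -5/3], [2/3, 0, 1/3]].
P = A⁻¹Q = [[-1/6, 0, 1/6], [-4/3, 1, -5/3], [2/3, 0, 1/3]] · [[13, 13], [-22, -17], [-23, -23]] = [[-6, -6], [-1, 4], [1, 1]].

P = [[-6, -6], [-1, 4], [1, 1]]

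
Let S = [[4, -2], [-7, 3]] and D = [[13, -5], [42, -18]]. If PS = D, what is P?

Since S sits to the right of P, P = DS⁻¹.
det S = -2; the adjugate gives S⁻¹ = [[-3/2, -1], [-7/2, -2]].
P = DS⁻¹ = [[13, -5], [42, -18]] · [[-3/2, -1], [-7/2, -2]] = [[-2, -3], [0, -6]].

P = [[-2, -3], [0, -6]]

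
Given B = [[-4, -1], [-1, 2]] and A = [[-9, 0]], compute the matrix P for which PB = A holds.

B is on the right of P, so right-multiply by B⁻¹: P = AB⁻¹.
det B = -9, so B⁻¹ = [[-2/9, -1/9], [-1/9, 4/9]].
P = AB⁻¹ = [[-9, 0]] · [[-2/9, -1/9], [-1/9, 4/9]] = [[2, 1]].

P = [[2, 1]]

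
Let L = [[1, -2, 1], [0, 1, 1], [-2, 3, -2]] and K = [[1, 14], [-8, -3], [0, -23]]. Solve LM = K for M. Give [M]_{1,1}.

Left-multiplying both sides by L⁻¹ gives M = L⁻¹K.
det L = 1; the adjugate gives L⁻¹ = [[-5, -1, -3], [-2, 0, -1], [2, 1, 1]].
M = L⁻¹K = [[-5, -1, -3], [-2, 0, -1], [2, 1, 1]] · [[1, 14], [-8, -3], [0, -23]] = [[3, 2], [-2, -5], [-6, 2]].

3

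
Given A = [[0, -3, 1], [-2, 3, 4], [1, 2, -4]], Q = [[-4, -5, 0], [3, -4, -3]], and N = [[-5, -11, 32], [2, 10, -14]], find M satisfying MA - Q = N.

M = [[4, 2, -5], [-1, -1, 3]]

MA = N + Q = [[-9, -16, 32], [5, 6, -17]].
Right-multiplying both sides by A⁻¹ gives M = (N + Q)A⁻¹.
det A = 5, so A⁻¹ = [[-4, -2, -3], [-4/5, -1/5, -2/5], [-7/5, -3/5, -6/5]].
M = (N + Q)A⁻¹ = [[4, 2, -5], [-1, -1, 3]].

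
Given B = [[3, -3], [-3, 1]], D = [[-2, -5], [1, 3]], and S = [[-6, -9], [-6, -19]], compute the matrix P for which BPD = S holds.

Isolating P: multiply by B⁻¹ from the left and D⁻¹ from the right, so P = B⁻¹SD⁻¹.
B has determinant -6; B⁻¹ = [[-1/6, -1/2], [-1/2, -1/2]].
D has determinant -1; D⁻¹ = [[-3, -5], [1, 2]].
B⁻¹S = [[4, 11], [6, 14]].
P = (B⁻¹S)D⁻¹ = [[-1, 2], [-4, -2]].

P = [[-1, 2], [-4, -2]]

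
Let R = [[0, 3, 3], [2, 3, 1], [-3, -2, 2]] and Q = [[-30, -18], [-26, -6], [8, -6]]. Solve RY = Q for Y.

Y = [[-4, 6], [-4, -6], [-6, 0]]

Since R multiplies Y on the left, Y = R⁻¹Q.
R has determinant -6; R⁻¹ = [[-4/3, 2, 1], [7/6, -3/2, -1], [-5/6, 3/2, 1]].
Y = R⁻¹Q = [[-4/3, 2, 1], [7/6, -3/2, -1], [-5/6, 3/2, 1]] · [[-30, -18], [-26, -6], [8, -6]] = [[-4, 6], [-4, -6], [-6, 0]].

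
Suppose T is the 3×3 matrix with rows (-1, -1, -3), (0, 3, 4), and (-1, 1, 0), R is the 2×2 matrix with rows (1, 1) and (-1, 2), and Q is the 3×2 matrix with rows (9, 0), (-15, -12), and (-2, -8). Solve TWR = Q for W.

W = [[2, 1], [-2, -1], [-2, 1]]

Left-multiply by T⁻¹ and right-multiply by R⁻¹: W = T⁻¹QR⁻¹.
det T = -1, so T⁻¹ = [[4, 3, -5], [4, 3, -4], [-3, -2, 3]].
det R = 3, so R⁻¹ = [[2/3, -1/3], [1/3, 1/3]].
T⁻¹Q = [[1, 4], [-1, -4], [-3, 0]].
W = (T⁻¹Q)R⁻¹ = [[2, 1], [-2, -1], [-2, 1]].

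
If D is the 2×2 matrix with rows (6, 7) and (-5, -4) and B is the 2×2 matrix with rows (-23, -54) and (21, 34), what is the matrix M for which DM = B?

M = [[-5, -2], [1, -6]]

Left-multiplying both sides by D⁻¹ gives M = D⁻¹B.
D has determinant 11; D⁻¹ = [[-4/11, -7/11], [5/11, 6/11]].
M = D⁻¹B = [[-4/11, -7/11], [5/11, 6/11]] · [[-23, -54], [21, 34]] = [[-5, -2], [1, -6]].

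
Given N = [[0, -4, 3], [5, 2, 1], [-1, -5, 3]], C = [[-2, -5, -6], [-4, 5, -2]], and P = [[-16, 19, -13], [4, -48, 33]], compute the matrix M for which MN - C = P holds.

M = [[-3, -4, -2], [5, 1, 5]]

MN = P + C = [[-18, 14, -19], [0, -43, 31]].
Since N sits to the right of M, M = (P + C)N⁻¹.
det N = -5, so N⁻¹ = [[-11/5, 3/5, 2], [16/5, -3/5, -3], [23/5, -4/5, -4]].
M = (P + C)N⁻¹ = [[-3, -4, -2], [5, 1, 5]].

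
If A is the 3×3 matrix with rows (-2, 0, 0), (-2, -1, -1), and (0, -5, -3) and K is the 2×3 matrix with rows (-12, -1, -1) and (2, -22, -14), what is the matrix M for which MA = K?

A is on the right of M, so right-multiply by A⁻¹: M = KA⁻¹.
det A = 4, so A⁻¹ = [[-1/2, 0, 0], [-3/2, 3/2, -1/2], [5/2, -5/2, 1/2]].
M = KA⁻¹ = [[-12, -1, -1], [2, -22, -14]] · [[-1/2, 0, 0], [-3/2, 3/2, -1/2], [5/2, -5/2, 1/2]] = [[5, 1, 0], [-3, 2, 4]].

M = [[5, 1, 0], [-3, 2, 4]]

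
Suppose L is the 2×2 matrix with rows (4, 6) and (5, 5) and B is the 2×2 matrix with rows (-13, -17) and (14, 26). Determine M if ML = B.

Right-multiplying both sides by L⁻¹ gives M = BL⁻¹.
det L = -10; the adjugate gives L⁻¹ = [[-1/2, 3/5], [1/2, -2/5]].
M = BL⁻¹ = [[-13, -17], [14, 26]] · [[-1/2, 3/5], [1/2, -2/5]] = [[-2, -1], [6, -2]].

M = [[-2, -1], [6, -2]]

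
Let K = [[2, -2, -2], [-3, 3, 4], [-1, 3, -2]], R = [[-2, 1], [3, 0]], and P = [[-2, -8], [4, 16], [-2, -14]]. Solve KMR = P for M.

M = [[-3, -2], [-3, -2], [4, 3]]

M = K⁻¹PR⁻¹ (apply K⁻¹ on the left and R⁻¹ on the right).
det K = -4, so K⁻¹ = [[9/2, 5/2, 1/2], [5/2, 3/2, 1/2], [3/2, 1, 0]].
R has determinant -3; R⁻¹ = [[0, 1/3], [1, 2/3]].
K⁻¹P = [[0, -3], [0, -3], [1, 4]].
M = (K⁻¹P)R⁻¹ = [[-3, -2], [-3, -2], [4, 3]].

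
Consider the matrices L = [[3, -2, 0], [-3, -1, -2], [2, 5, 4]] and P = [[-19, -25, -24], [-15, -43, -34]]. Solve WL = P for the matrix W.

W = [[-1, 2, -5], [4, 5, -6]]

Right-multiplying both sides by L⁻¹ gives W = PL⁻¹.
det L = 2, so L⁻¹ = [[3, 4, 2], [4, 6, 3], [-13/2, -19/2, -9/2]].
W = PL⁻¹ = [[-19, -25, -24], [-15, -43, -34]] · [[3, 4, 2], [4, 6, 3], [-13/2, -19/2, -9/2]] = [[-1, 2, -5], [4, 5, -6]].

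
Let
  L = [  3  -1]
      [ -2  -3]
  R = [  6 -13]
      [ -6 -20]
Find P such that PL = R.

P = [[4, 3], [2, 6]]

Right-multiplying both sides by L⁻¹ gives P = RL⁻¹.
det L = -11, so L⁻¹ = [[3/11, -1/11], [-2/11, -3/11]].
P = RL⁻¹ = [[6, -13], [-6, -20]] · [[3/11, -1/11], [-2/11, -3/11]] = [[4, 3], [2, 6]].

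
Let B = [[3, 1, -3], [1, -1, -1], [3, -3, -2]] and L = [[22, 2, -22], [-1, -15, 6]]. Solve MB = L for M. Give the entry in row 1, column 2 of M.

4

Right-multiplying both sides by B⁻¹ gives M = LB⁻¹.
det B = -4, so B⁻¹ = [[1/4, -11/4, 1], [1/4, -3/4, 0], [0, -3, 1]].
M = LB⁻¹ = [[22, 2, -22], [-1, -15, 6]] · [[1/4, -11/4, 1], [1/4, -3/4, 0], [0, -3, 1]] = [[6, 4, 0], [-4, -4, 5]].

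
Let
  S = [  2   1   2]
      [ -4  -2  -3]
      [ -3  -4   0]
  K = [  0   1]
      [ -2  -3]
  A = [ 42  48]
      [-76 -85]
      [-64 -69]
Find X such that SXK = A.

X = S⁻¹AK⁻¹ (apply S⁻¹ on the left and K⁻¹ on the right).
det S = 5; the adjugate gives S⁻¹ = [[-12/5, -8/5, 1/5], [9/5, 6/5, -2/5], [2, 1, 0]].
det K = 2; the adjugate gives K⁻¹ = [[-3/2, -1/2], [1, 0]].
S⁻¹A = [[8, 7], [10, 12], [8, 11]].
X = (S⁻¹A)K⁻¹ = [[-5, -4], [-3, -5], [-1, -4]].

X = [[-5, -4], [-3, -5], [-1, -4]]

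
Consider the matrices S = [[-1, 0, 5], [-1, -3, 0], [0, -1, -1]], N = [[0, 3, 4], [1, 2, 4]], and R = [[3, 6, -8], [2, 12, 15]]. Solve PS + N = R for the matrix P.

P = [[-3, 0, -3], [2, -3, -1]]

PS = R − N = [[3, 3, -12], [1, 10, 11]].
S is on the right of P, so right-multiply by S⁻¹: P = (R − N)S⁻¹.
S has determinant 2; S⁻¹ = [[3/2, -5/2, 15/2], [-1/2, 1/2, -5/2], [1/2, -1/2, 3/2]].
P = (R − N)S⁻¹ = [[-3, 0, -3], [2, -3, -1]].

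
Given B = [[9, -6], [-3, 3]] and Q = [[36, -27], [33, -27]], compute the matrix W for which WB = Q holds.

W = [[3, -3], [2, -5]]

Since B sits to the right of W, W = QB⁻¹.
B has determinant 9; B⁻¹ = [[1/3, 2/3], [1/3, 1]].
W = QB⁻¹ = [[36, -27], [33, -27]] · [[1/3, 2/3], [1/3, 1]] = [[3, -3], [2, -5]].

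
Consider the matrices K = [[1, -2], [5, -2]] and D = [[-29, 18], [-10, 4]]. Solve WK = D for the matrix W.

W = [[-4, -5], [0, -2]]

K is on the right of W, so right-multiply by K⁻¹: W = DK⁻¹.
K has determinant 8; K⁻¹ = [[-1/4, 1/4], [-5/8, 1/8]].
W = DK⁻¹ = [[-29, 18], [-10, 4]] · [[-1/4, 1/4], [-5/8, 1/8]] = [[-4, -5], [0, -2]].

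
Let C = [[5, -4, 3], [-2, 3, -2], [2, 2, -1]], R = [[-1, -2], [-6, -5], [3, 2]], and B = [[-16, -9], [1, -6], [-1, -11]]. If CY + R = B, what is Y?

Y = [[-3, -4], [3, -1], [4, 3]]

CY = B − R = [[-15, -7], [7, -1], [-4, -13]].
Left-multiplying both sides by C⁻¹ gives Y = C⁻¹(B − R).
det C = -1; the adjugate gives C⁻¹ = [[-1, -2, 1], [6, 11, -4], [10, 18, -7]].
Y = C⁻¹(B − R) = [[-3, -4], [3, -1], [4, 3]].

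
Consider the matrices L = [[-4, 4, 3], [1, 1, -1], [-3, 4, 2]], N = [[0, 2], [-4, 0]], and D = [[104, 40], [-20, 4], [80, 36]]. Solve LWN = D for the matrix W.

Left-multiply by L⁻¹ and right-multiply by N⁻¹: W = L⁻¹DN⁻¹.
L has determinant 1; L⁻¹ = [[6, 4, -7], [1, 1, -1], [7, 4, -8]].
det N = 8; the adjugate gives N⁻¹ = [[0, -1/4], [1/2, 0]].
L⁻¹D = [[-16, 4], [4, 8], [8, 8]].
W = (L⁻¹D)N⁻¹ = [[2, 4], [4, -1], [4, -2]].

W = [[2, 4], [4, -1], [4, -2]]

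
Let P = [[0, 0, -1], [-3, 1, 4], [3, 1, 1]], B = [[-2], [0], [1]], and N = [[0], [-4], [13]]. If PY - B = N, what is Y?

PY = N + B = [[-2], [-4], [14]].
Left-multiplying both sides by P⁻¹ gives Y = P⁻¹(N + B).
det P = 6, so P⁻¹ = [[-1/2, -1/6, 1/6], [5/2, 1/2, 1/2], [-1, 0, 0]].
Y = P⁻¹(N + B) = [[4], [0], [2]].

Y = [[4], [0], [2]]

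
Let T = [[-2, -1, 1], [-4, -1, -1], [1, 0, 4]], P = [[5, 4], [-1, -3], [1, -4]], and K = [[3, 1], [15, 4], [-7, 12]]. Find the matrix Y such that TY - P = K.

TY = K + P = [[8, 5], [14, 1], [-6, 8]].
Left-multiplying both sides by T⁻¹ gives Y = T⁻¹(K + P).
det T = -6; the adjugate gives T⁻¹ = [[2/3, -2/3, -1/3], [-5/2, 3/2, 1], [-1/6, 1/6, 1/3]].
Y = T⁻¹(K + P) = [[-2, 0], [-5, -3], [-1, 2]].

Y = [[-2, 0], [-5, -3], [-1, 2]]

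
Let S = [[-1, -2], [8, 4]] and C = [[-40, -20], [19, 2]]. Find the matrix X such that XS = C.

S is on the right of X, so right-multiply by S⁻¹: X = CS⁻¹.
det S = 12; the adjugate gives S⁻¹ = [[1/3, 1/6], [-2/3, -1/12]].
X = CS⁻¹ = [[-40, -20], [19, 2]] · [[1/3, 1/6], [-2/3, -1/12]] = [[0, -5], [5, 3]].

X = [[0, -5], [5, 3]]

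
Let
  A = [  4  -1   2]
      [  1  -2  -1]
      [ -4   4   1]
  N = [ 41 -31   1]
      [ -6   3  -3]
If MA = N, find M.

M = [[5, 5, -4], [-3, -6, -3]]

A is on the right of M, so right-multiply by A⁻¹: M = NA⁻¹.
det A = -3, so A⁻¹ = [[-2/3, -3, -5/3], [-1, -4, -2], [4/3, 4, 7/3]].
M = NA⁻¹ = [[41, -31, 1], [-6, 3, -3]] · [[-2/3, -3, -5/3], [-1, -4, -2], [4/3, 4, 7/3]] = [[5, 5, -4], [-3, -6, -3]].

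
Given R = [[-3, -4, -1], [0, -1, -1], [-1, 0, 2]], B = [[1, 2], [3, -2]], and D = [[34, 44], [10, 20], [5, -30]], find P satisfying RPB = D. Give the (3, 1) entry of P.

P = R⁻¹DB⁻¹ (apply R⁻¹ on the left and B⁻¹ on the right).
R has determinant 3; R⁻¹ = [[-2/3, 8/3, 1], [1/3, -7/3, -1], [-1/3, 4/3, 1]].
det B = -8; the adjugate gives B⁻¹ = [[1/4, 1/4], [3/8, -1/8]].
R⁻¹D = [[9, -6], [-17, -2], [7, -18]].
P = (R⁻¹D)B⁻¹ = [[0, 3], [-5, -4], [-5, 4]].

-5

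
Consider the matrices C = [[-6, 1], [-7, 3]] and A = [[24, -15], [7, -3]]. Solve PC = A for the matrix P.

Since C sits to the right of P, P = AC⁻¹.
det C = -11, so C⁻¹ = [[-3/11, 1/11], [-7/11, 6/11]].
P = AC⁻¹ = [[24, -15], [7, -3]] · [[-3/11, 1/11], [-7/11, 6/11]] = [[3, -6], [0, -1]].

P = [[3, -6], [0, -1]]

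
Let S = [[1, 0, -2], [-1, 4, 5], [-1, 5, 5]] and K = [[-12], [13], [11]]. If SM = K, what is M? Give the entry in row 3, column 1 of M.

S is on the left of M, so left-multiply by S⁻¹: M = S⁻¹K.
det S = -3, so S⁻¹ = [[5/3, 10/3, -8/3], [0, -1, 1], [1/3, 5/3, -4/3]].
M = S⁻¹K = [[5/3, 10/3, -8/3], [0, -1, 1], [1/3, 5/3, -4/3]] · [[-12], [13], [11]] = [[-6], [-2], [3]].

3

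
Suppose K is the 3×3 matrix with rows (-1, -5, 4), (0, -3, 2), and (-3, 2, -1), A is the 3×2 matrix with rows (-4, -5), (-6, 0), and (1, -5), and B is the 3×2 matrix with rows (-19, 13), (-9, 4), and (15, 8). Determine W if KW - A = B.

W = [[-2, -2], [5, -2], [0, -1]]

KW = B + A = [[-23, 8], [-15, 4], [16, 3]].
K is on the left of W, so left-multiply by K⁻¹: W = K⁻¹(B + A).
K has determinant -5; K⁻¹ = [[1/5, -3/5, -2/5], [6/5, -13/5, -2/5], [9/5, -17/5, -3/5]].
W = K⁻¹(B + A) = [[-2, -2], [5, -2], [0, -1]].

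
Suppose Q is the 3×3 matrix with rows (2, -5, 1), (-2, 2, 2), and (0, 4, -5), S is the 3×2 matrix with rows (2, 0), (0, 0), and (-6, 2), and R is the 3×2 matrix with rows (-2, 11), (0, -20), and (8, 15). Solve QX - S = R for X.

QX = R + S = [[0, 11], [0, -20], [2, 17]].
Since Q multiplies X on the left, X = Q⁻¹(R + S).
det Q = 6; the adjugate gives Q⁻¹ = [[-3, -7/2, -2], [-5/3, -5/3, -1], [-4/3, -4/3, -1]].
X = Q⁻¹(R + S) = [[-4, 3], [-2, -2], [-2, -5]].

X = [[-4, 3], [-2, -2], [-2, -5]]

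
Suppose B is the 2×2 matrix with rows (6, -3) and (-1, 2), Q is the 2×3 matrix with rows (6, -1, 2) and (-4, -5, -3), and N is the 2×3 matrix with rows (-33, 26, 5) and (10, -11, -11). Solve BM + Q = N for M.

BM = N − Q = [[-39, 27, 3], [14, -6, -8]].
Left-multiplying both sides by B⁻¹ gives M = B⁻¹(N − Q).
det B = 9, so B⁻¹ = [[2/9, 1/3], [1/9, 2/3]].
M = B⁻¹(N − Q) = [[-4, 4, -2], [5, -1, -5]].

M = [[-4, 4, -2], [5, -1, -5]]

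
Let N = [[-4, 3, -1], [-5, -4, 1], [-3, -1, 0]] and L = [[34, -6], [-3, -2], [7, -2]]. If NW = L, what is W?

W = [[-4, 1], [5, -1], [-3, -1]]

N is on the left of W, so left-multiply by N⁻¹: W = N⁻¹L.
det N = -6, so N⁻¹ = [[-1/6, -1/6, 1/6], [1/2, 1/2, -3/2], [7/6, 13/6, -31/6]].
W = N⁻¹L = [[-1/6, -1/6, 1/6], [1/2, 1/2, -3/2], [7/6, 13/6, -31/6]] · [[34, -6], [-3, -2], [7, -2]] = [[-4, 1], [5, -1], [-3, -1]].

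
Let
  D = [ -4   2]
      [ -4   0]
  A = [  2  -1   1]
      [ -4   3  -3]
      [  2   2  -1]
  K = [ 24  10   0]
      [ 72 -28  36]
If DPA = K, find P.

P = [[1, 4, -2], [-5, 4, 1]]

Left-multiply by D⁻¹ and right-multiply by A⁻¹: P = D⁻¹KA⁻¹.
D has determinant 8; D⁻¹ = [[0, -1/4], [1/2, -1/2]].
A has determinant 2; A⁻¹ = [[3/2, 1/2, 0], [-5, -2, 1], [-7, -3, 1]].
D⁻¹K = [[-18, 7, -9], [-24, 19, -18]].
P = (D⁻¹K)A⁻¹ = [[1, 4, -2], [-5, 4, 1]].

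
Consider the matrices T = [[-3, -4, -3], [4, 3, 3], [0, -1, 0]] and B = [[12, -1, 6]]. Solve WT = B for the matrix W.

W = [[4, 6, 3]]

T is on the right of W, so right-multiply by T⁻¹: W = BT⁻¹.
det T = 3, so T⁻¹ = [[1, 1, -1], [0, 0, -1], [-4/3, -1, 7/3]].
W = BT⁻¹ = [[12, -1, 6]] · [[1, 1, -1], [0, 0, -1], [-4/3, -1, 7/3]] = [[4, 6, 3]].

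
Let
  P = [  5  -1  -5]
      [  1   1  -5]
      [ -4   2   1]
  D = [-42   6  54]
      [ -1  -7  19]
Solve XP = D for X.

Since P sits to the right of X, X = DP⁻¹.
P has determinant 6; P⁻¹ = [[11/6, -3/2, 5/3], [19/6, -5/2, 10/3], [1, -1, 1]].
X = DP⁻¹ = [[-42, 6, 54], [-1, -7, 19]] · [[11/6, -3/2, 5/3], [19/6, -5/2, 10/3], [1, -1, 1]] = [[-4, -6, 4], [-5, 0, -6]].

X = [[-4, -6, 4], [-5, 0, -6]]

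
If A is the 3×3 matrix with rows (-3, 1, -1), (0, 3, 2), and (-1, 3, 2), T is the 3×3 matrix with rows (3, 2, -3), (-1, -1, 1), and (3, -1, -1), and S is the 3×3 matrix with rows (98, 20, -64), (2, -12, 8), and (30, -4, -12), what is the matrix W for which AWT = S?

W = [[-4, 4, -4], [-2, -3, 3], [0, 2, -2]]

Isolating W: multiply by A⁻¹ from the left and T⁻¹ from the right, so W = A⁻¹ST⁻¹.
A has determinant -5; A⁻¹ = [[0, 1, -1], [2/5, 7/5, -6/5], [-3/5, -8/5, 9/5]].
det T = -2; the adjugate gives T⁻¹ = [[-1, -5/2, 1/2], [-1, -3, 0], [-2, -9/2, 1/2]].
A⁻¹S = [[-28, -8, 20], [6, -4, 0], [-8, 0, 4]].
W = (A⁻¹S)T⁻¹ = [[-4, 4, -4], [-2, -3, 3], [0, 2, -2]].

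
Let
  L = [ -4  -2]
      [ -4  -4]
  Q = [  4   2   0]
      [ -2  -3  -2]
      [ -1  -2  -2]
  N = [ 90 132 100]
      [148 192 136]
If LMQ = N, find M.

Left-multiply by L⁻¹ and right-multiply by Q⁻¹: M = L⁻¹NQ⁻¹.
det L = 8, so L⁻¹ = [[-1/2, 1/4], [1/2, -1/2]].
det Q = 4, so Q⁻¹ = [[1/2, 1, -1], [-1/2, -2, 2], [1/4, 3/2, -2]].
L⁻¹N = [[-8, -18, -16], [-29, -30, -18]].
M = (L⁻¹N)Q⁻¹ = [[1, 4, 4], [-4, 4, 5]].

M = [[1, 4, 4], [-4, 4, 5]]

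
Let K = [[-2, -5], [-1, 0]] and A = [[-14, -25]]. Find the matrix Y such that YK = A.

Right-multiplying both sides by K⁻¹ gives Y = AK⁻¹.
det K = -5, so K⁻¹ = [[0, -1], [-1/5, 2/5]].
Y = AK⁻¹ = [[-14, -25]] · [[0, -1], [-1/5, 2/5]] = [[5, 4]].

Y = [[5, 4]]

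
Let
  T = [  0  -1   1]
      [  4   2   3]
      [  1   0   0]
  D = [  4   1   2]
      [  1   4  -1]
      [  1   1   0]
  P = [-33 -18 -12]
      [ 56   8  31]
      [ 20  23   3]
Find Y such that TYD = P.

Y = T⁻¹PD⁻¹ (apply T⁻¹ on the left and D⁻¹ on the right).
T has determinant -5; T⁻¹ = [[0, 0, 1], [-3/5, 1/5, -4/5], [2/5, 1/5, -4/5]].
det D = -3; the adjugate gives D⁻¹ = [[-1/3, -2/3, 3], [1/3, 2/3, -2], [1, 1, -5]].
T⁻¹P = [[20, 23, 3], [15, -6, 11], [-18, -24, -1]].
Y = (T⁻¹P)D⁻¹ = [[4, 5, -1], [4, -3, 2], [-3, -5, -1]].

Y = [[4, 5, -1], [4, -3, 2], [-3, -5, -1]]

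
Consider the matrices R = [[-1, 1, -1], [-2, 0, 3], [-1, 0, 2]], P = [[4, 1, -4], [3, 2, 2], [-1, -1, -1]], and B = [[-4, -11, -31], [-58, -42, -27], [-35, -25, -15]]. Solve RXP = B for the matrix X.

Left-multiply by R⁻¹ and right-multiply by P⁻¹: X = R⁻¹BP⁻¹.
det R = 1; the adjugate gives R⁻¹ = [[0, -2, 3], [1, -3, 5], [0, -1, 2]].
P has determinant 5; P⁻¹ = [[0, 1, 2], [1/5, -8/5, -4], [-1/5, 3/5, 1]].
R⁻¹B = [[11, 9, 9], [-5, -10, -25], [-12, -8, -3]].
X = (R⁻¹B)P⁻¹ = [[0, 2, -5], [3, -4, 5], [-1, -1, 5]].

X = [[0, 2, -5], [3, -4, 5], [-1, -1, 5]]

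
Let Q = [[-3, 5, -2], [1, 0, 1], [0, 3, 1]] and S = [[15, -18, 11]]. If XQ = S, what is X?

Right-multiplying both sides by Q⁻¹ gives X = SQ⁻¹.
det Q = -2, so Q⁻¹ = [[3/2, 11/2, -5/2], [1/2, 3/2, -1/2], [-3/2, -9/2, 5/2]].
X = SQ⁻¹ = [[15, -18, 11]] · [[3/2, 11/2, -5/2], [1/2, 3/2, -1/2], [-3/2, -9/2, 5/2]] = [[-3, 6, -1]].

X = [[-3, 6, -1]]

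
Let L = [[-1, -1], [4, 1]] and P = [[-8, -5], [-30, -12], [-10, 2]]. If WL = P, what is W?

Right-multiplying both sides by L⁻¹ gives W = PL⁻¹.
det L = 3; the adjugate gives L⁻¹ = [[1/3, 1/3], [-4/3, -1/3]].
W = PL⁻¹ = [[-8, -5], [-30, -12], [-10, 2]] · [[1/3, 1/3], [-4/3, -1/3]] = [[4, -1], [6, -6], [-6, -4]].

W = [[4, -1], [6, -6], [-6, -4]]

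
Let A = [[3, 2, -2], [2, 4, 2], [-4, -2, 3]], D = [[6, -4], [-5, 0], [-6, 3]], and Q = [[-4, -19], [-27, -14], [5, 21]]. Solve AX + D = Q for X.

AX = Q − D = [[-10, -15], [-22, -14], [11, 18]].
A is on the left of X, so left-multiply by A⁻¹: X = A⁻¹(Q − D).
det A = -4; the adjugate gives A⁻¹ = [[-4, 1/2, -3], [7/2, -1/4, 5/2], [-3, 1/2, -2]].
X = A⁻¹(Q − D) = [[-4, -1], [-2, -4], [-3, 2]].

X = [[-4, -1], [-2, -4], [-3, 2]]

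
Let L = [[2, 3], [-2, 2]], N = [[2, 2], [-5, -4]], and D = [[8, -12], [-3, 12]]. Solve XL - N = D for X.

XL = D + N = [[10, -10], [-8, 8]].
Since L sits to the right of X, X = (D + N)L⁻¹.
L has determinant 10; L⁻¹ = [[1/5, -3/10], [1/5, 1/5]].
X = (D + N)L⁻¹ = [[0, -5], [0, 4]].

X = [[0, -5], [0, 4]]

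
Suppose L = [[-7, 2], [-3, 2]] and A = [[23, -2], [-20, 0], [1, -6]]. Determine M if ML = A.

M = [[-5, 4], [5, -5], [2, -5]]

Right-multiplying both sides by L⁻¹ gives M = AL⁻¹.
det L = -8, so L⁻¹ = [[-1/4, 1/4], [-3/8, 7/8]].
M = AL⁻¹ = [[23, -2], [-20, 0], [1, -6]] · [[-1/4, 1/4], [-3/8, 7/8]] = [[-5, 4], [5, -5], [2, -5]].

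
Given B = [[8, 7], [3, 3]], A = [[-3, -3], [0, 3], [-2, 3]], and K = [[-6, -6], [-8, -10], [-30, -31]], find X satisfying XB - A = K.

X = [[0, -3], [-1, 0], [-4, 0]]

XB = K + A = [[-9, -9], [-8, -7], [-32, -28]].
Right-multiplying both sides by B⁻¹ gives X = (K + A)B⁻¹.
det B = 3; the adjugate gives B⁻¹ = [[1, -7/3], [-1, 8/3]].
X = (K + A)B⁻¹ = [[0, -3], [-1, 0], [-4, 0]].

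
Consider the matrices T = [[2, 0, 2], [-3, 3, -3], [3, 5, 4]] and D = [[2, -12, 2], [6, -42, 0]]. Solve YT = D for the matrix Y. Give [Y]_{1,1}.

-5

Right-multiplying both sides by T⁻¹ gives Y = DT⁻¹.
T has determinant 6; T⁻¹ = [[9/2, 5/3, -1], [1/2, 1/3, 0], [-4, -5/3, 1]].
Y = DT⁻¹ = [[2, -12, 2], [6, -42, 0]] · [[9/2, 5/3, -1], [1/2, 1/3, 0], [-4, -5/3, 1]] = [[-5, -4, 0], [6, -4, -6]].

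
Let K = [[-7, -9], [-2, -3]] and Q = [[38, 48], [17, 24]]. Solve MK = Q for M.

M = [[-6, 2], [-1, -5]]

K is on the right of M, so right-multiply by K⁻¹: M = QK⁻¹.
det K = 3; the adjugate gives K⁻¹ = [[-1, 3], [2/3, -7/3]].
M = QK⁻¹ = [[38, 48], [17, 24]] · [[-1, 3], [2/3, -7/3]] = [[-6, 2], [-1, -5]].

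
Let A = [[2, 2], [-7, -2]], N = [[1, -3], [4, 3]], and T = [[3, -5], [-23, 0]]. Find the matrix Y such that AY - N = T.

Y = [[3, 1], [-1, -5]]

AY = T + N = [[4, -8], [-19, 3]].
Left-multiplying both sides by A⁻¹ gives Y = A⁻¹(T + N).
det A = 10, so A⁻¹ = [[-1/5, -1/5], [7/10, 1/5]].
Y = A⁻¹(T + N) = [[3, 1], [-1, -5]].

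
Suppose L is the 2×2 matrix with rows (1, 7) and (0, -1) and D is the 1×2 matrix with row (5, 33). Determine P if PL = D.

Right-multiplying both sides by L⁻¹ gives P = DL⁻¹.
det L = -1, so L⁻¹ = [[1, 7], [0, -1]].
P = DL⁻¹ = [[5, 33]] · [[1, 7], [0, -1]] = [[5, 2]].

P = [[5, 2]]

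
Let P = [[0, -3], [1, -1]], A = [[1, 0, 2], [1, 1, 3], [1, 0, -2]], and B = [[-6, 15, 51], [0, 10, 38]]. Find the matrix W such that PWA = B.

W = [[0, 5, -3], [3, -5, 4]]

W = P⁻¹BA⁻¹ (apply P⁻¹ on the left and A⁻¹ on the right).
P has determinant 3; P⁻¹ = [[-1/3, 1], [-1/3, 0]].
det A = -4; the adjugate gives A⁻¹ = [[1/2, 0, 1/2], [-5/4, 1, 1/4], [1/4, 0, -1/4]].
P⁻¹B = [[2, 5, 21], [2, -5, -17]].
W = (P⁻¹B)A⁻¹ = [[0, 5, -3], [3, -5, 4]].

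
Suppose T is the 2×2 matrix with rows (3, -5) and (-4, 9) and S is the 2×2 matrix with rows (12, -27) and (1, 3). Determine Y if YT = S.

Y = [[0, -3], [3, 2]]

Right-multiplying both sides by T⁻¹ gives Y = ST⁻¹.
T has determinant 7; T⁻¹ = [[9/7, 5/7], [4/7, 3/7]].
Y = ST⁻¹ = [[12, -27], [1, 3]] · [[9/7, 5/7], [4/7, 3/7]] = [[0, -3], [3, 2]].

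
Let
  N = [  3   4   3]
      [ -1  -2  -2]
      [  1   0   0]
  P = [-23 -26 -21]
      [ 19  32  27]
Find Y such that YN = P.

Y = [[-5, 3, -5], [5, -6, -2]]

N is on the right of Y, so right-multiply by N⁻¹: Y = PN⁻¹.
det N = -2, so N⁻¹ = [[0, 0, 1], [1, 3/2, -3/2], [-1, -2, 1]].
Y = PN⁻¹ = [[-23, -26, -21], [19, 32, 27]] · [[0, 0, 1], [1, 3/2, -3/2], [-1, -2, 1]] = [[-5, 3, -5], [5, -6, -2]].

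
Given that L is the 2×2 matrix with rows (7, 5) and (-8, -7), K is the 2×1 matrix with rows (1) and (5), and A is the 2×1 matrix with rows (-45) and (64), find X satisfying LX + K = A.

X = [[-3], [-5]]

LX = A − K = [[-46], [59]].
L is on the left of X, so left-multiply by L⁻¹: X = L⁻¹(A − K).
det L = -9, so L⁻¹ = [[7/9, 5/9], [-8/9, -7/9]].
X = L⁻¹(A − K) = [[-3], [-5]].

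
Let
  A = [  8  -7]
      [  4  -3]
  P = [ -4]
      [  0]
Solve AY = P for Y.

A is on the left of Y, so left-multiply by A⁻¹: Y = A⁻¹P.
det A = 4; the adjugate gives A⁻¹ = [[-3/4, 7/4], [-1, 2]].
Y = A⁻¹P = [[-3/4, 7/4], [-1, 2]] · [[-4], [0]] = [[3], [4]].

Y = [[3], [4]]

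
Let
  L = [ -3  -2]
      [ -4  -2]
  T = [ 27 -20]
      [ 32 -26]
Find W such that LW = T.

W = [[-5, 6], [-6, 1]]

Left-multiplying both sides by L⁻¹ gives W = L⁻¹T.
det L = -2; the adjugate gives L⁻¹ = [[1, -1], [-2, 3/2]].
W = L⁻¹T = [[1, -1], [-2, 3/2]] · [[27, -20], [32, -26]] = [[-5, 6], [-6, 1]].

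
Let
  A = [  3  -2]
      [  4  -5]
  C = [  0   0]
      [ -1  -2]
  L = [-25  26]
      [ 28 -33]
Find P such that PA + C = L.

P = [[-3, -4], [3, 5]]

PA = L − C = [[-25, 26], [29, -31]].
Right-multiplying both sides by A⁻¹ gives P = (L − C)A⁻¹.
det A = -7; the adjugate gives A⁻¹ = [[5/7, -2/7], [4/7, -3/7]].
P = (L − C)A⁻¹ = [[-3, -4], [3, 5]].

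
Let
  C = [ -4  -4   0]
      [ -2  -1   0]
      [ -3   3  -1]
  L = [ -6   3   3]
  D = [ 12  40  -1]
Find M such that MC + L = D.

M = [[-5, -5, 4]]

MC = D − L = [[18, 37, -4]].
Since C sits to the right of M, M = (D − L)C⁻¹.
det C = 4, so C⁻¹ = [[1/4, -1, 0], [-1/2, 1, 0], [-9/4, 6, -1]].
M = (D − L)C⁻¹ = [[-5, -5, 4]].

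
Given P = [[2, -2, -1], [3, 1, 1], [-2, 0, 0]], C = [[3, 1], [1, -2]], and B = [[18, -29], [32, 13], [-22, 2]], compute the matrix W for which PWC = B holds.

W = [[3, 2], [3, -4], [-1, -3]]

Left-multiply by P⁻¹ and right-multiply by C⁻¹: W = P⁻¹BC⁻¹.
P has determinant 2; P⁻¹ = [[0, 0, -1/2], [-1, -1, -5/2], [1, 2, 4]].
C has determinant -7; C⁻¹ = [[2/7, 1/7], [1/7, -3/7]].
P⁻¹B = [[11, -1], [5, 11], [-6, 5]].
W = (P⁻¹B)C⁻¹ = [[3, 2], [3, -4], [-1, -3]].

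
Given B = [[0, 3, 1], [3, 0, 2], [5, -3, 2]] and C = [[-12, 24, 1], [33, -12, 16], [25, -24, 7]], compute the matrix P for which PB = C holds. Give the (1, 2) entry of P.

Right-multiplying both sides by B⁻¹ gives P = CB⁻¹.
det B = 3; the adjugate gives B⁻¹ = [[2, -3, 2], [4/3, -5/3, 1], [-3, 5, -3]].
P = CB⁻¹ = [[-12, 24, 1], [33, -12, 16], [25, -24, 7]] · [[2, -3, 2], [4/3, -5/3, 1], [-3, 5, -3]] = [[5, 1, -3], [2, 1, 6], [-3, 0, 5]].

1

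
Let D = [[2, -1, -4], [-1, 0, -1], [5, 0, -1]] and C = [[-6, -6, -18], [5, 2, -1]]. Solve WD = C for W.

D is on the right of W, so right-multiply by D⁻¹: W = CD⁻¹.
det D = 6; the adjugate gives D⁻¹ = [[0, -1/6, 1/6], [-1, 3, 1], [0, -5/6, -1/6]].
W = CD⁻¹ = [[-6, -6, -18], [5, 2, -1]] · [[0, -1/6, 1/6], [-1, 3, 1], [0, -5/6, -1/6]] = [[6, -2, -4], [-2, 6, 3]].

W = [[6, -2, -4], [-2, 6, 3]]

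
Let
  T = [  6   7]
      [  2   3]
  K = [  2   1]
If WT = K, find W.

W = [[1, -2]]

T is on the right of W, so right-multiply by T⁻¹: W = KT⁻¹.
T has determinant 4; T⁻¹ = [[3/4, -7/4], [-1/2, 3/2]].
W = KT⁻¹ = [[2, 1]] · [[3/4, -7/4], [-1/2, 3/2]] = [[1, -2]].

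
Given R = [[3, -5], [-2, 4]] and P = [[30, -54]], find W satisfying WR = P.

R is on the right of W, so right-multiply by R⁻¹: W = PR⁻¹.
det R = 2, so R⁻¹ = [[2, 5/2], [1, 3/2]].
W = PR⁻¹ = [[30, -54]] · [[2, 5/2], [1, 3/2]] = [[6, -6]].

W = [[6, -6]]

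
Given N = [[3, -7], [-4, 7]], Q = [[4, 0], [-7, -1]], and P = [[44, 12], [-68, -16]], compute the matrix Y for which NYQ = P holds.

Y = N⁻¹PQ⁻¹ (apply N⁻¹ on the left and Q⁻¹ on the right).
det N = -7, so N⁻¹ = [[-1, -1], [-4/7, -3/7]].
det Q = -4, so Q⁻¹ = [[1/4, 0], [-7/4, -1]].
N⁻¹P = [[24, 4], [4, 0]].
Y = (N⁻¹P)Q⁻¹ = [[-1, -4], [1, 0]].

Y = [[-1, -4], [1, 0]]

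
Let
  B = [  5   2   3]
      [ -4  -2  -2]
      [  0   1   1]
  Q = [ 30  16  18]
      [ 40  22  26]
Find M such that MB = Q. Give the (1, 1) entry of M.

2

Right-multiplying both sides by B⁻¹ gives M = QB⁻¹.
det B = -4; the adjugate gives B⁻¹ = [[0, -1/4, -1/2], [-1, -5/4, 1/2], [1, 5/4, 1/2]].
M = QB⁻¹ = [[30, 16, 18], [40, 22, 26]] · [[0, -1/4, -1/2], [-1, -5/4, 1/2], [1, 5/4, 1/2]] = [[2, -5, 2], [4, -5, 4]].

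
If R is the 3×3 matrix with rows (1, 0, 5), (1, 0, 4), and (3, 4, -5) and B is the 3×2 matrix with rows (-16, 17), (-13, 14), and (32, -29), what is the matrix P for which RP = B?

P = [[-1, 2], [5, -5], [-3, 3]]

Left-multiplying both sides by R⁻¹ gives P = R⁻¹B.
det R = 4; the adjugate gives R⁻¹ = [[-4, 5, 0], [17/4, -5, 1/4], [1, -1, 0]].
P = R⁻¹B = [[-4, 5, 0], [17/4, -5, 1/4], [1, -1, 0]] · [[-16, 17], [-13, 14], [32, -29]] = [[-1, 2], [5, -5], [-3, 3]].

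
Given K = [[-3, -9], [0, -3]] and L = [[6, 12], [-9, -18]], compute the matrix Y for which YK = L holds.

K is on the right of Y, so right-multiply by K⁻¹: Y = LK⁻¹.
det K = 9, so K⁻¹ = [[-1/3, 1], [0, -1/3]].
Y = LK⁻¹ = [[6, 12], [-9, -18]] · [[-1/3, 1], [0, -1/3]] = [[-2, 2], [3, -3]].

Y = [[-2, 2], [3, -3]]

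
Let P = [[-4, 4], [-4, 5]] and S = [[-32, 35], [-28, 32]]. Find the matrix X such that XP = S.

X = [[5, 3], [3, 4]]

Since P sits to the right of X, X = SP⁻¹.
det P = -4, so P⁻¹ = [[-5/4, 1], [-1, 1]].
X = SP⁻¹ = [[-32, 35], [-28, 32]] · [[-5/4, 1], [-1, 1]] = [[5, 3], [3, 4]].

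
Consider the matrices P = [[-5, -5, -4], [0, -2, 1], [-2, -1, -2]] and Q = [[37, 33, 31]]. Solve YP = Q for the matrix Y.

Y = [[-5, -1, -6]]

P is on the right of Y, so right-multiply by P⁻¹: Y = QP⁻¹.
det P = 1, so P⁻¹ = [[5, -6, -13], [-2, 2, 5], [-4, 5, 10]].
Y = QP⁻¹ = [[37, 33, 31]] · [[5, -6, -13], [-2, 2, 5], [-4, 5, 10]] = [[-5, -1, -6]].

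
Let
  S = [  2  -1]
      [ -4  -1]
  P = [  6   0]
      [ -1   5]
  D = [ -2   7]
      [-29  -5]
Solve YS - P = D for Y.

YS = D + P = [[4, 7], [-30, 0]].
Right-multiplying both sides by S⁻¹ gives Y = (D + P)S⁻¹.
det S = -6; the adjugate gives S⁻¹ = [[1/6, -1/6], [-2/3, -1/3]].
Y = (D + P)S⁻¹ = [[-4, -3], [-5, 5]].

Y = [[-4, -3], [-5, 5]]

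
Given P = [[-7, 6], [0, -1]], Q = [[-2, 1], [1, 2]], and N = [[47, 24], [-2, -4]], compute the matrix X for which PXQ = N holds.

X = [[2, -1], [0, 2]]

X = P⁻¹NQ⁻¹ (apply P⁻¹ on the left and Q⁻¹ on the right).
P has determinant 7; P⁻¹ = [[-1/7, -6/7], [0, -1]].
det Q = -5; the adjugate gives Q⁻¹ = [[-2/5, 1/5], [1/5, 2/5]].
P⁻¹N = [[-5, 0], [2, 4]].
X = (P⁻¹N)Q⁻¹ = [[2, -1], [0, 2]].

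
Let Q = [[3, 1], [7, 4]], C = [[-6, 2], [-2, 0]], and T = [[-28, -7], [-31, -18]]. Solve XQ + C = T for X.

XQ = T − C = [[-22, -9], [-29, -18]].
Since Q sits to the right of X, X = (T − C)Q⁻¹.
det Q = 5; the adjugate gives Q⁻¹ = [[4/5, -1/5], [-7/5, 3/5]].
X = (T − C)Q⁻¹ = [[-5, -1], [2, -5]].

X = [[-5, -1], [2, -5]]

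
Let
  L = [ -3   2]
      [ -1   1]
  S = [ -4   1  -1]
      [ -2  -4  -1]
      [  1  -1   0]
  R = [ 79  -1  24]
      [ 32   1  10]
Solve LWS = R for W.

W = [[4, 0, 1], [-5, -1, -5]]

Isolating W: multiply by L⁻¹ from the left and S⁻¹ from the right, so W = L⁻¹RS⁻¹.
L has determinant -1; L⁻¹ = [[-1, 2], [-1, 3]].
S has determinant -3; S⁻¹ = [[1/3, -1/3, 5/3], [1/3, -1/3, 2/3], [-2, 1, -6]].
L⁻¹R = [[-15, 3, -4], [17, 4, 6]].
W = (L⁻¹R)S⁻¹ = [[4, 0, 1], [-5, -1, -5]].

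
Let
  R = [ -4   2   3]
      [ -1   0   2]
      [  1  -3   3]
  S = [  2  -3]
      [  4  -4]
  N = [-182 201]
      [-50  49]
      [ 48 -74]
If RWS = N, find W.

Isolating W: multiply by R⁻¹ from the left and S⁻¹ from the right, so W = R⁻¹NS⁻¹.
det R = -5, so R⁻¹ = [[-6/5, 3, -4/5], [-1, 3, -1], [-3/5, 2, -2/5]].
S has determinant 4; S⁻¹ = [[-1, 3/4], [-1, 1/2]].
R⁻¹N = [[30, -35], [-16, 20], [-10, 7]].
W = (R⁻¹N)S⁻¹ = [[5, 5], [-4, -2], [3, -4]].

W = [[5, 5], [-4, -2], [3, -4]]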